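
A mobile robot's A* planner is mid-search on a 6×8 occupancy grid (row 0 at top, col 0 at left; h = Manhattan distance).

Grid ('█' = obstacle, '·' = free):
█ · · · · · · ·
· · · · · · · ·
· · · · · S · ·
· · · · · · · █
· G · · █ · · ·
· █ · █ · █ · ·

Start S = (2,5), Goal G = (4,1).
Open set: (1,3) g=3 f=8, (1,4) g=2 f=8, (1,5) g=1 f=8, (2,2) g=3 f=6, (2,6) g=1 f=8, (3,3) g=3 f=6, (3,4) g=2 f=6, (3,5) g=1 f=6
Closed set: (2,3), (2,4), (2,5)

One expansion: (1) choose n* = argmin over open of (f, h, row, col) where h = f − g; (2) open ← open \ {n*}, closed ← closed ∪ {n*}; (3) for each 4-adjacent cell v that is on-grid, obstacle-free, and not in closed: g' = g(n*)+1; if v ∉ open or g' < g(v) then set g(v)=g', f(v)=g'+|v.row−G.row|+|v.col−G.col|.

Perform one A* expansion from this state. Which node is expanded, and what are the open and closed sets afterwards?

expanded=(2,2); open=[(1,2) g=4 f=8, (1,3) g=3 f=8, (1,4) g=2 f=8, (1,5) g=1 f=8, (2,1) g=4 f=6, (2,6) g=1 f=8, (3,2) g=4 f=6, (3,3) g=3 f=6, (3,4) g=2 f=6, (3,5) g=1 f=6]; closed=[(2,2), (2,3), (2,4), (2,5)]

step 1: expand (2,2) (f=6, h=3) → closed; open now [(1,2) g=4 f=8, (1,3) g=3 f=8, (1,4) g=2 f=8, (1,5) g=1 f=8, (2,1) g=4 f=6, (2,6) g=1 f=8, (3,2) g=4 f=6, (3,3) g=3 f=6, (3,4) g=2 f=6, (3,5) g=1 f=6]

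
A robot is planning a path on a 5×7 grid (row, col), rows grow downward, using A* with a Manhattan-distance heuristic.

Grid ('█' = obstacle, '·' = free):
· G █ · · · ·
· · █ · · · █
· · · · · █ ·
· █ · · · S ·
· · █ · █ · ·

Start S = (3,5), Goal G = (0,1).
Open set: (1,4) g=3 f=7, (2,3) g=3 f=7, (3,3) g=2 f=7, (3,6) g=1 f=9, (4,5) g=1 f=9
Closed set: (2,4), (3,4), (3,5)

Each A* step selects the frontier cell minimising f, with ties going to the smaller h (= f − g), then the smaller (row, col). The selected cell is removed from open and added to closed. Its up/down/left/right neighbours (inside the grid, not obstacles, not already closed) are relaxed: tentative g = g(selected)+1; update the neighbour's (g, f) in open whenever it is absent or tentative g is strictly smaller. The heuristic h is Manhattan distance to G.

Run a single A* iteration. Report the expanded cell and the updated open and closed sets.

expanded=(1,4); open=[(0,4) g=4 f=7, (1,3) g=4 f=7, (1,5) g=4 f=9, (2,3) g=3 f=7, (3,3) g=2 f=7, (3,6) g=1 f=9, (4,5) g=1 f=9]; closed=[(1,4), (2,4), (3,4), (3,5)]

step 1: expand (1,4) (f=7, h=4) → closed; open now [(0,4) g=4 f=7, (1,3) g=4 f=7, (1,5) g=4 f=9, (2,3) g=3 f=7, (3,3) g=2 f=7, (3,6) g=1 f=9, (4,5) g=1 f=9]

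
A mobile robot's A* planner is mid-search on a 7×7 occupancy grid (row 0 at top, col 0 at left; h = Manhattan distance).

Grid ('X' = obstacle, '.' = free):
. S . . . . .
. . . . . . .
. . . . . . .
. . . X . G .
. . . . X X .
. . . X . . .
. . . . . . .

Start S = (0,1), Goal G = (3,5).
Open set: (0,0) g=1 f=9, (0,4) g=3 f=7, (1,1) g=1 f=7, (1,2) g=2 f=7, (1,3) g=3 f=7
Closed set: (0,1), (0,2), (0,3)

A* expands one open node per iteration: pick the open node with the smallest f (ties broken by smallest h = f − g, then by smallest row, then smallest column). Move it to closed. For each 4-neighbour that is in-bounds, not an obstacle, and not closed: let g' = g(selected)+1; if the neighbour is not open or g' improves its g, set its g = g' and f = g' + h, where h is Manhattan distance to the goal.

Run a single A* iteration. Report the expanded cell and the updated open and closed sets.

step 1: expand (0,4) (f=7, h=4) → closed; open now [(0,0) g=1 f=9, (0,5) g=4 f=7, (1,1) g=1 f=7, (1,2) g=2 f=7, (1,3) g=3 f=7, (1,4) g=4 f=7]

expanded=(0,4); open=[(0,0) g=1 f=9, (0,5) g=4 f=7, (1,1) g=1 f=7, (1,2) g=2 f=7, (1,3) g=3 f=7, (1,4) g=4 f=7]; closed=[(0,1), (0,2), (0,3), (0,4)]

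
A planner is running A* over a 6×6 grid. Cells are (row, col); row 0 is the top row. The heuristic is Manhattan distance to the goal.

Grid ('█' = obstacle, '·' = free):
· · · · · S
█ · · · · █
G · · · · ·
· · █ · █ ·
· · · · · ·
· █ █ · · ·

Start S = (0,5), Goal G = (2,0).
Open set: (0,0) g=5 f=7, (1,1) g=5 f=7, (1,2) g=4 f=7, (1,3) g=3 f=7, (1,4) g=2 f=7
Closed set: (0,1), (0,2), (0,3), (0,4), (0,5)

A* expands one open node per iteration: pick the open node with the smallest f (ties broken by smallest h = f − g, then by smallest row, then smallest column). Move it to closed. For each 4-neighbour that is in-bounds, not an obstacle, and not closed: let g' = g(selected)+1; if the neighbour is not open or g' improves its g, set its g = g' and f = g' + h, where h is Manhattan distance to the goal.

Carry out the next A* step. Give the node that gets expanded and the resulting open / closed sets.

step 1: expand (0,0) (f=7, h=2) → closed; open now [(1,1) g=5 f=7, (1,2) g=4 f=7, (1,3) g=3 f=7, (1,4) g=2 f=7]

expanded=(0,0); open=[(1,1) g=5 f=7, (1,2) g=4 f=7, (1,3) g=3 f=7, (1,4) g=2 f=7]; closed=[(0,0), (0,1), (0,2), (0,3), (0,4), (0,5)]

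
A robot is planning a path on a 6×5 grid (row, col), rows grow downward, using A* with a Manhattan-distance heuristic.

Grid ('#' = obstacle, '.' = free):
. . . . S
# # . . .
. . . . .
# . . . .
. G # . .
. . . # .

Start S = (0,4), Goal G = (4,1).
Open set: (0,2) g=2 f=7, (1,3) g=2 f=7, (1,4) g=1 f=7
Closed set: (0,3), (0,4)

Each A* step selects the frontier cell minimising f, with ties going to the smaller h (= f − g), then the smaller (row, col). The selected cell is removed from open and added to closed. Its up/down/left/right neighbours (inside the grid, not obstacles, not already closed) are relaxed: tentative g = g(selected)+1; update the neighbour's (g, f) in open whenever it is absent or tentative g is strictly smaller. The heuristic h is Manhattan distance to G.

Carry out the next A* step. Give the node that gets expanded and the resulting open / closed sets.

expanded=(0,2); open=[(0,1) g=3 f=7, (1,2) g=3 f=7, (1,3) g=2 f=7, (1,4) g=1 f=7]; closed=[(0,2), (0,3), (0,4)]

step 1: expand (0,2) (f=7, h=5) → closed; open now [(0,1) g=3 f=7, (1,2) g=3 f=7, (1,3) g=2 f=7, (1,4) g=1 f=7]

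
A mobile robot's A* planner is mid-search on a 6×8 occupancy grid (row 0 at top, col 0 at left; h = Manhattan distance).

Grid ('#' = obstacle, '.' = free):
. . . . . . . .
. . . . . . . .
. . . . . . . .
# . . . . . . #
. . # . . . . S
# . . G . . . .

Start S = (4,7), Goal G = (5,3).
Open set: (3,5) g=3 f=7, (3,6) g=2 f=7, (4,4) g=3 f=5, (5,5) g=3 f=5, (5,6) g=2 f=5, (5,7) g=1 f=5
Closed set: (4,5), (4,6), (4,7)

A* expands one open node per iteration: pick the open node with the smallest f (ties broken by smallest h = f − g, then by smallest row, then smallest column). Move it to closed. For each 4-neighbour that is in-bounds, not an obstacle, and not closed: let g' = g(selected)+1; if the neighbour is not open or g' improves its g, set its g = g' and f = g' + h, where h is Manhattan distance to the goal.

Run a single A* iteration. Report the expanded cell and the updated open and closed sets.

step 1: expand (4,4) (f=5, h=2) → closed; open now [(3,4) g=4 f=7, (3,5) g=3 f=7, (3,6) g=2 f=7, (4,3) g=4 f=5, (5,4) g=4 f=5, (5,5) g=3 f=5, (5,6) g=2 f=5, (5,7) g=1 f=5]

expanded=(4,4); open=[(3,4) g=4 f=7, (3,5) g=3 f=7, (3,6) g=2 f=7, (4,3) g=4 f=5, (5,4) g=4 f=5, (5,5) g=3 f=5, (5,6) g=2 f=5, (5,7) g=1 f=5]; closed=[(4,4), (4,5), (4,6), (4,7)]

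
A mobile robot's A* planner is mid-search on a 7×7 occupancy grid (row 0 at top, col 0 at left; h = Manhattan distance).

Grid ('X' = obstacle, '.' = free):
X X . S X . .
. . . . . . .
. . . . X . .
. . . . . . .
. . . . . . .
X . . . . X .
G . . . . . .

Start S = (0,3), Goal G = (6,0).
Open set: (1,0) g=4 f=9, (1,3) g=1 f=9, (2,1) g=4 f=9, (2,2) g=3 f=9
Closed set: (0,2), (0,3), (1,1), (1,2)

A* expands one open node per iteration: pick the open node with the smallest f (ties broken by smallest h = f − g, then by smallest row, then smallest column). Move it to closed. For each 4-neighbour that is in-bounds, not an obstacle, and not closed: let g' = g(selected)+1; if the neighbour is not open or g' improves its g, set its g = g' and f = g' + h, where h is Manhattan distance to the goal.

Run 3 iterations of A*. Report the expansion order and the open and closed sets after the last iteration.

order=[(1,0) → (2,0) → (3,0)]; open=[(1,3) g=1 f=9, (2,1) g=4 f=9, (2,2) g=3 f=9, (3,1) g=7 f=11, (4,0) g=7 f=9]; closed=[(0,2), (0,3), (1,0), (1,1), (1,2), (2,0), (3,0)]

step 1: expand (1,0) (f=9, h=5) → closed; open now [(1,3) g=1 f=9, (2,0) g=5 f=9, (2,1) g=4 f=9, (2,2) g=3 f=9]
step 2: expand (2,0) (f=9, h=4) → closed; open now [(1,3) g=1 f=9, (2,1) g=4 f=9, (2,2) g=3 f=9, (3,0) g=6 f=9]
step 3: expand (3,0) (f=9, h=3) → closed; open now [(1,3) g=1 f=9, (2,1) g=4 f=9, (2,2) g=3 f=9, (3,1) g=7 f=11, (4,0) g=7 f=9]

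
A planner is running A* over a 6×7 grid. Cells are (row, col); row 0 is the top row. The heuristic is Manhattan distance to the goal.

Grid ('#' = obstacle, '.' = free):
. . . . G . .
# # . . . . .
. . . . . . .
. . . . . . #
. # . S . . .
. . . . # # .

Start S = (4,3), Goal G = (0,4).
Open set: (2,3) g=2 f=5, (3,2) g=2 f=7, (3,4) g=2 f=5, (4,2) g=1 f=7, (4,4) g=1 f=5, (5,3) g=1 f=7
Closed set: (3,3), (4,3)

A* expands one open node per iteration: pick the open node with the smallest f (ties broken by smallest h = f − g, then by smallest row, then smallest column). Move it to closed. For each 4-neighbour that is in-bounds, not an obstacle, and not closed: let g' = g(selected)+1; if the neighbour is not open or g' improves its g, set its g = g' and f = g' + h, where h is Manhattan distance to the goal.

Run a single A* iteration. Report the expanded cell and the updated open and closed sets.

step 1: expand (2,3) (f=5, h=3) → closed; open now [(1,3) g=3 f=5, (2,2) g=3 f=7, (2,4) g=3 f=5, (3,2) g=2 f=7, (3,4) g=2 f=5, (4,2) g=1 f=7, (4,4) g=1 f=5, (5,3) g=1 f=7]

expanded=(2,3); open=[(1,3) g=3 f=5, (2,2) g=3 f=7, (2,4) g=3 f=5, (3,2) g=2 f=7, (3,4) g=2 f=5, (4,2) g=1 f=7, (4,4) g=1 f=5, (5,3) g=1 f=7]; closed=[(2,3), (3,3), (4,3)]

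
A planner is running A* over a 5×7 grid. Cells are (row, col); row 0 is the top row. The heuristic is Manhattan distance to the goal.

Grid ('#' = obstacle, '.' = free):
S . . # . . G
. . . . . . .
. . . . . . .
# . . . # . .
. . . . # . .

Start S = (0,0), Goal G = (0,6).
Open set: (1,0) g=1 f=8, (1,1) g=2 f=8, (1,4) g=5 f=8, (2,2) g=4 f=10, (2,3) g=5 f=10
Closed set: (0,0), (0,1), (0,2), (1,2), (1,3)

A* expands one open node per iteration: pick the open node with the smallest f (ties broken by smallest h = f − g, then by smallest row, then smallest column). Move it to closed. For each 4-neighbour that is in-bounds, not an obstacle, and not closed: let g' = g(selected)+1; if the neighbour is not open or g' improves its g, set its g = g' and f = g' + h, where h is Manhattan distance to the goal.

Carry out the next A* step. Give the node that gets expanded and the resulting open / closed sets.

step 1: expand (1,4) (f=8, h=3) → closed; open now [(0,4) g=6 f=8, (1,0) g=1 f=8, (1,1) g=2 f=8, (1,5) g=6 f=8, (2,2) g=4 f=10, (2,3) g=5 f=10, (2,4) g=6 f=10]

expanded=(1,4); open=[(0,4) g=6 f=8, (1,0) g=1 f=8, (1,1) g=2 f=8, (1,5) g=6 f=8, (2,2) g=4 f=10, (2,3) g=5 f=10, (2,4) g=6 f=10]; closed=[(0,0), (0,1), (0,2), (1,2), (1,3), (1,4)]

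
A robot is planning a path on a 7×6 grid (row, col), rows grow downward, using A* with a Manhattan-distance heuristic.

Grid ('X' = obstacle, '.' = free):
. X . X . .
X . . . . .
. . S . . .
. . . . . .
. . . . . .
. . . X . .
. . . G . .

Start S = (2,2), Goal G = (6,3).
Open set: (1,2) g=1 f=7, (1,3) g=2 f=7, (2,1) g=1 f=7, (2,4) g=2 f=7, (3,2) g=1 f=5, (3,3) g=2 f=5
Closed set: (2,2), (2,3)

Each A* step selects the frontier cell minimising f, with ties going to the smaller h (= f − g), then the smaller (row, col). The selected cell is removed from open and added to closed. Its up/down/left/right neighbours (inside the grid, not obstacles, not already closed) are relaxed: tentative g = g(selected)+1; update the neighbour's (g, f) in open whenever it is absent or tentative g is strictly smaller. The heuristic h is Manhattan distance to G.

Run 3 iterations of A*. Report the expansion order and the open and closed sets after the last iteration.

order=[(3,3) → (4,3) → (3,2)]; open=[(1,2) g=1 f=7, (1,3) g=2 f=7, (2,1) g=1 f=7, (2,4) g=2 f=7, (3,1) g=2 f=7, (3,4) g=3 f=7, (4,2) g=2 f=5, (4,4) g=4 f=7]; closed=[(2,2), (2,3), (3,2), (3,3), (4,3)]

step 1: expand (3,3) (f=5, h=3) → closed; open now [(1,2) g=1 f=7, (1,3) g=2 f=7, (2,1) g=1 f=7, (2,4) g=2 f=7, (3,2) g=1 f=5, (3,4) g=3 f=7, (4,3) g=3 f=5]
step 2: expand (4,3) (f=5, h=2) → closed; open now [(1,2) g=1 f=7, (1,3) g=2 f=7, (2,1) g=1 f=7, (2,4) g=2 f=7, (3,2) g=1 f=5, (3,4) g=3 f=7, (4,2) g=4 f=7, (4,4) g=4 f=7]
step 3: expand (3,2) (f=5, h=4) → closed; open now [(1,2) g=1 f=7, (1,3) g=2 f=7, (2,1) g=1 f=7, (2,4) g=2 f=7, (3,1) g=2 f=7, (3,4) g=3 f=7, (4,2) g=2 f=5, (4,4) g=4 f=7]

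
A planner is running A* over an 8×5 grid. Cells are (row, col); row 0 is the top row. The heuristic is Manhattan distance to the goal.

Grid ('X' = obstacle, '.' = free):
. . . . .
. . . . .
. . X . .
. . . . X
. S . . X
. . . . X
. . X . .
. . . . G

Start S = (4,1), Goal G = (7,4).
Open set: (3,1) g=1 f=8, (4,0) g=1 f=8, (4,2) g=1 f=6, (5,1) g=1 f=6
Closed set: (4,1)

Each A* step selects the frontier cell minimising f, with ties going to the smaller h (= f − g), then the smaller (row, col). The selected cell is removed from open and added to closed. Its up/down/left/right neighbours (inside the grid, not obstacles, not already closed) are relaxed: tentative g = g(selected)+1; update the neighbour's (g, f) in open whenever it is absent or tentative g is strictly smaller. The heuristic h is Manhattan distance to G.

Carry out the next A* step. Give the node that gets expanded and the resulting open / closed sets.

step 1: expand (4,2) (f=6, h=5) → closed; open now [(3,1) g=1 f=8, (3,2) g=2 f=8, (4,0) g=1 f=8, (4,3) g=2 f=6, (5,1) g=1 f=6, (5,2) g=2 f=6]

expanded=(4,2); open=[(3,1) g=1 f=8, (3,2) g=2 f=8, (4,0) g=1 f=8, (4,3) g=2 f=6, (5,1) g=1 f=6, (5,2) g=2 f=6]; closed=[(4,1), (4,2)]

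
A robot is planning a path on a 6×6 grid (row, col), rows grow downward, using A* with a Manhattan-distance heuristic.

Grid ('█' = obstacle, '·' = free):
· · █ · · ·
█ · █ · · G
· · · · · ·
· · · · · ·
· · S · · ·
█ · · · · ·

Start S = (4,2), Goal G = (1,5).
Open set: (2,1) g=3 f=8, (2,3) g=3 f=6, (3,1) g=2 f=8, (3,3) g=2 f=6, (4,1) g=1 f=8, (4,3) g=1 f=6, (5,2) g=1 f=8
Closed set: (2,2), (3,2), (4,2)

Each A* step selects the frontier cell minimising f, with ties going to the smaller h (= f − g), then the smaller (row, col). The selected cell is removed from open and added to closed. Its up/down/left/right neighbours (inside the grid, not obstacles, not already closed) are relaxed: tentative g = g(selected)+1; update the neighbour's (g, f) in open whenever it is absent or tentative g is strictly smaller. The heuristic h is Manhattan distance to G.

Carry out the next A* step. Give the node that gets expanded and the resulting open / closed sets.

expanded=(2,3); open=[(1,3) g=4 f=6, (2,1) g=3 f=8, (2,4) g=4 f=6, (3,1) g=2 f=8, (3,3) g=2 f=6, (4,1) g=1 f=8, (4,3) g=1 f=6, (5,2) g=1 f=8]; closed=[(2,2), (2,3), (3,2), (4,2)]

step 1: expand (2,3) (f=6, h=3) → closed; open now [(1,3) g=4 f=6, (2,1) g=3 f=8, (2,4) g=4 f=6, (3,1) g=2 f=8, (3,3) g=2 f=6, (4,1) g=1 f=8, (4,3) g=1 f=6, (5,2) g=1 f=8]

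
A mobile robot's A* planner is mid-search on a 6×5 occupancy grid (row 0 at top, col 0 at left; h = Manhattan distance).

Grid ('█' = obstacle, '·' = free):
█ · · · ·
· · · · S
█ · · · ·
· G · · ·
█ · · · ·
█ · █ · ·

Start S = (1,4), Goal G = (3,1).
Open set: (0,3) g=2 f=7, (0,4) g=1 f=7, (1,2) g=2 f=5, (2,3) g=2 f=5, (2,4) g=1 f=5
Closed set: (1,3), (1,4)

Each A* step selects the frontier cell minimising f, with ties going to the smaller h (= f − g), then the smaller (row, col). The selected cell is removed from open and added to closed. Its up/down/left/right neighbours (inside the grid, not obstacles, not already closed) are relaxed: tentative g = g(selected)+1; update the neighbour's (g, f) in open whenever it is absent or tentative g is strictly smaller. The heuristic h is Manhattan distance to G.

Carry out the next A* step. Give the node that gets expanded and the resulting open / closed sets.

expanded=(1,2); open=[(0,2) g=3 f=7, (0,3) g=2 f=7, (0,4) g=1 f=7, (1,1) g=3 f=5, (2,2) g=3 f=5, (2,3) g=2 f=5, (2,4) g=1 f=5]; closed=[(1,2), (1,3), (1,4)]

step 1: expand (1,2) (f=5, h=3) → closed; open now [(0,2) g=3 f=7, (0,3) g=2 f=7, (0,4) g=1 f=7, (1,1) g=3 f=5, (2,2) g=3 f=5, (2,3) g=2 f=5, (2,4) g=1 f=5]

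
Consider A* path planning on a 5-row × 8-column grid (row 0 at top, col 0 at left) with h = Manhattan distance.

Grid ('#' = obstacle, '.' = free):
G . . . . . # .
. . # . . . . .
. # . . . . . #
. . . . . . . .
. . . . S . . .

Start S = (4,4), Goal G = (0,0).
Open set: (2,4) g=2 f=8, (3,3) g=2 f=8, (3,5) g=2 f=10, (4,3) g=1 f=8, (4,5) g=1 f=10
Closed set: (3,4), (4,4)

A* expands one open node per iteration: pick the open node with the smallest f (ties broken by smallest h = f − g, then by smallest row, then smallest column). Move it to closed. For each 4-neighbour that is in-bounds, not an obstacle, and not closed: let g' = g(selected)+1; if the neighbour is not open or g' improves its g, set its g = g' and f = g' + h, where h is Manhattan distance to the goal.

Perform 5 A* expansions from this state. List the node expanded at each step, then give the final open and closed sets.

step 1: expand (2,4) (f=8, h=6) → closed; open now [(1,4) g=3 f=8, (2,3) g=3 f=8, (2,5) g=3 f=10, (3,3) g=2 f=8, (3,5) g=2 f=10, (4,3) g=1 f=8, (4,5) g=1 f=10]
step 2: expand (1,4) (f=8, h=5) → closed; open now [(0,4) g=4 f=8, (1,3) g=4 f=8, (1,5) g=4 f=10, (2,3) g=3 f=8, (2,5) g=3 f=10, (3,3) g=2 f=8, (3,5) g=2 f=10, (4,3) g=1 f=8, (4,5) g=1 f=10]
step 3: expand (0,4) (f=8, h=4) → closed; open now [(0,3) g=5 f=8, (0,5) g=5 f=10, (1,3) g=4 f=8, (1,5) g=4 f=10, (2,3) g=3 f=8, (2,5) g=3 f=10, (3,3) g=2 f=8, (3,5) g=2 f=10, (4,3) g=1 f=8, (4,5) g=1 f=10]
step 4: expand (0,3) (f=8, h=3) → closed; open now [(0,2) g=6 f=8, (0,5) g=5 f=10, (1,3) g=4 f=8, (1,5) g=4 f=10, (2,3) g=3 f=8, (2,5) g=3 f=10, (3,3) g=2 f=8, (3,5) g=2 f=10, (4,3) g=1 f=8, (4,5) g=1 f=10]
step 5: expand (0,2) (f=8, h=2) → closed; open now [(0,1) g=7 f=8, (0,5) g=5 f=10, (1,3) g=4 f=8, (1,5) g=4 f=10, (2,3) g=3 f=8, (2,5) g=3 f=10, (3,3) g=2 f=8, (3,5) g=2 f=10, (4,3) g=1 f=8, (4,5) g=1 f=10]

order=[(2,4) → (1,4) → (0,4) → (0,3) → (0,2)]; open=[(0,1) g=7 f=8, (0,5) g=5 f=10, (1,3) g=4 f=8, (1,5) g=4 f=10, (2,3) g=3 f=8, (2,5) g=3 f=10, (3,3) g=2 f=8, (3,5) g=2 f=10, (4,3) g=1 f=8, (4,5) g=1 f=10]; closed=[(0,2), (0,3), (0,4), (1,4), (2,4), (3,4), (4,4)]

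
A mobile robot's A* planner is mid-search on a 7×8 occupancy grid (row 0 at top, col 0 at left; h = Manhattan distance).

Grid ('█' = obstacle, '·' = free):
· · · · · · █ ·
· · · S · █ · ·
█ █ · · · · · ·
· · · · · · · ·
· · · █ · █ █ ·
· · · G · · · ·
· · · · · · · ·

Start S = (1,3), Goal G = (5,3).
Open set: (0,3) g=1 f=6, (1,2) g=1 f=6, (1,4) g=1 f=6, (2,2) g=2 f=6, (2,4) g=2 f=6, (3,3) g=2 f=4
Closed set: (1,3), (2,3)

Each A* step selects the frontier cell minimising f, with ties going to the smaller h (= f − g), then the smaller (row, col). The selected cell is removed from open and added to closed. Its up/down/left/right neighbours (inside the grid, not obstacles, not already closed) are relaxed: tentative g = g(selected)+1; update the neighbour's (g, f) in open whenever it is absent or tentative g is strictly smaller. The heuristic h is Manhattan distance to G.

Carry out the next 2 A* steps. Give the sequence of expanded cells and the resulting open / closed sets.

step 1: expand (3,3) (f=4, h=2) → closed; open now [(0,3) g=1 f=6, (1,2) g=1 f=6, (1,4) g=1 f=6, (2,2) g=2 f=6, (2,4) g=2 f=6, (3,2) g=3 f=6, (3,4) g=3 f=6]
step 2: expand (3,2) (f=6, h=3) → closed; open now [(0,3) g=1 f=6, (1,2) g=1 f=6, (1,4) g=1 f=6, (2,2) g=2 f=6, (2,4) g=2 f=6, (3,1) g=4 f=8, (3,4) g=3 f=6, (4,2) g=4 f=6]

order=[(3,3) → (3,2)]; open=[(0,3) g=1 f=6, (1,2) g=1 f=6, (1,4) g=1 f=6, (2,2) g=2 f=6, (2,4) g=2 f=6, (3,1) g=4 f=8, (3,4) g=3 f=6, (4,2) g=4 f=6]; closed=[(1,3), (2,3), (3,2), (3,3)]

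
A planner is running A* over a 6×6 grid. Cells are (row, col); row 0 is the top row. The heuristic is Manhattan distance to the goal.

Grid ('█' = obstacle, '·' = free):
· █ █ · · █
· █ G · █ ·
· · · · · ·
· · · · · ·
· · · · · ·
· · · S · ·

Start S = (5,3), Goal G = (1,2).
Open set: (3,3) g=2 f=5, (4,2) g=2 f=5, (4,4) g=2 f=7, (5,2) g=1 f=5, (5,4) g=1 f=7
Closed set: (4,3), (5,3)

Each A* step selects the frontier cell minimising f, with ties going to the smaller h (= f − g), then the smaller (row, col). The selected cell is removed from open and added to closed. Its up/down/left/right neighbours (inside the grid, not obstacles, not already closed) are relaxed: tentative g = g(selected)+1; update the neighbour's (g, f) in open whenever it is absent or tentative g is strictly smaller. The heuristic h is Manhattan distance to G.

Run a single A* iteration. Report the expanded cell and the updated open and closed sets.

expanded=(3,3); open=[(2,3) g=3 f=5, (3,2) g=3 f=5, (3,4) g=3 f=7, (4,2) g=2 f=5, (4,4) g=2 f=7, (5,2) g=1 f=5, (5,4) g=1 f=7]; closed=[(3,3), (4,3), (5,3)]

step 1: expand (3,3) (f=5, h=3) → closed; open now [(2,3) g=3 f=5, (3,2) g=3 f=5, (3,4) g=3 f=7, (4,2) g=2 f=5, (4,4) g=2 f=7, (5,2) g=1 f=5, (5,4) g=1 f=7]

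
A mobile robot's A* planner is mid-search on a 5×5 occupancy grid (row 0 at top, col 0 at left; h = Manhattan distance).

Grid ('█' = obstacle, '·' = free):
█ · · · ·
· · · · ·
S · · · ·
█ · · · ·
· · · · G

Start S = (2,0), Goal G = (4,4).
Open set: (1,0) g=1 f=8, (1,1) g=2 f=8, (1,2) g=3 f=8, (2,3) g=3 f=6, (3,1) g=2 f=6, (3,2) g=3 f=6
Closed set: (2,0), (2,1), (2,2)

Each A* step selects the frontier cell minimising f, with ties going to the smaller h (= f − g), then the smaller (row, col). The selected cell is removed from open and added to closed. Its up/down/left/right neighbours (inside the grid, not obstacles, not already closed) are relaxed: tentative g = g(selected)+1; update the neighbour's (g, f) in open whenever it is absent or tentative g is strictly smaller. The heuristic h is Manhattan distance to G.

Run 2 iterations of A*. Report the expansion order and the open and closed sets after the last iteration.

order=[(2,3) → (2,4)]; open=[(1,0) g=1 f=8, (1,1) g=2 f=8, (1,2) g=3 f=8, (1,3) g=4 f=8, (1,4) g=5 f=8, (3,1) g=2 f=6, (3,2) g=3 f=6, (3,3) g=4 f=6, (3,4) g=5 f=6]; closed=[(2,0), (2,1), (2,2), (2,3), (2,4)]

step 1: expand (2,3) (f=6, h=3) → closed; open now [(1,0) g=1 f=8, (1,1) g=2 f=8, (1,2) g=3 f=8, (1,3) g=4 f=8, (2,4) g=4 f=6, (3,1) g=2 f=6, (3,2) g=3 f=6, (3,3) g=4 f=6]
step 2: expand (2,4) (f=6, h=2) → closed; open now [(1,0) g=1 f=8, (1,1) g=2 f=8, (1,2) g=3 f=8, (1,3) g=4 f=8, (1,4) g=5 f=8, (3,1) g=2 f=6, (3,2) g=3 f=6, (3,3) g=4 f=6, (3,4) g=5 f=6]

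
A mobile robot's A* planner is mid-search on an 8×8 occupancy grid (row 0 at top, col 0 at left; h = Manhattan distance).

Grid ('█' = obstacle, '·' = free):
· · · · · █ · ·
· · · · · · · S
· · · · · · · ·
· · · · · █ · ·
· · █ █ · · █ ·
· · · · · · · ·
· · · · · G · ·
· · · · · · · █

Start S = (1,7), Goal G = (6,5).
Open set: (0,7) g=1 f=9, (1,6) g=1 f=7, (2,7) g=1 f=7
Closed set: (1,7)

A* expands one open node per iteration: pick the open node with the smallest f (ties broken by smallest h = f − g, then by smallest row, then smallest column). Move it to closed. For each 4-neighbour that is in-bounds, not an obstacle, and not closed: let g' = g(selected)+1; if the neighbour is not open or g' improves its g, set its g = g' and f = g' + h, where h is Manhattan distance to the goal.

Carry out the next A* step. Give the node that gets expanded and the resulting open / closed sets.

step 1: expand (1,6) (f=7, h=6) → closed; open now [(0,6) g=2 f=9, (0,7) g=1 f=9, (1,5) g=2 f=7, (2,6) g=2 f=7, (2,7) g=1 f=7]

expanded=(1,6); open=[(0,6) g=2 f=9, (0,7) g=1 f=9, (1,5) g=2 f=7, (2,6) g=2 f=7, (2,7) g=1 f=7]; closed=[(1,6), (1,7)]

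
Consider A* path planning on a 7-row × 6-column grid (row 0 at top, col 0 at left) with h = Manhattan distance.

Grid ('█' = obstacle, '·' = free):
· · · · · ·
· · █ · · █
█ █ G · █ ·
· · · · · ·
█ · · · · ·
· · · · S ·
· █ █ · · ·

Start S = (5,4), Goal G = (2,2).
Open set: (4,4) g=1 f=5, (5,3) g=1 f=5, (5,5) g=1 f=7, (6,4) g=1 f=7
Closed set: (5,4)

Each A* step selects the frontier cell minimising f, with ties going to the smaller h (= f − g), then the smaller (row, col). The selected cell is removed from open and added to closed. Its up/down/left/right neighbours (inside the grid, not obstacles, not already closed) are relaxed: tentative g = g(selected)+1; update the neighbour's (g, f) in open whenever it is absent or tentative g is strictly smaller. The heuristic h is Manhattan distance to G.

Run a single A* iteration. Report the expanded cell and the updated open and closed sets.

step 1: expand (4,4) (f=5, h=4) → closed; open now [(3,4) g=2 f=5, (4,3) g=2 f=5, (4,5) g=2 f=7, (5,3) g=1 f=5, (5,5) g=1 f=7, (6,4) g=1 f=7]

expanded=(4,4); open=[(3,4) g=2 f=5, (4,3) g=2 f=5, (4,5) g=2 f=7, (5,3) g=1 f=5, (5,5) g=1 f=7, (6,4) g=1 f=7]; closed=[(4,4), (5,4)]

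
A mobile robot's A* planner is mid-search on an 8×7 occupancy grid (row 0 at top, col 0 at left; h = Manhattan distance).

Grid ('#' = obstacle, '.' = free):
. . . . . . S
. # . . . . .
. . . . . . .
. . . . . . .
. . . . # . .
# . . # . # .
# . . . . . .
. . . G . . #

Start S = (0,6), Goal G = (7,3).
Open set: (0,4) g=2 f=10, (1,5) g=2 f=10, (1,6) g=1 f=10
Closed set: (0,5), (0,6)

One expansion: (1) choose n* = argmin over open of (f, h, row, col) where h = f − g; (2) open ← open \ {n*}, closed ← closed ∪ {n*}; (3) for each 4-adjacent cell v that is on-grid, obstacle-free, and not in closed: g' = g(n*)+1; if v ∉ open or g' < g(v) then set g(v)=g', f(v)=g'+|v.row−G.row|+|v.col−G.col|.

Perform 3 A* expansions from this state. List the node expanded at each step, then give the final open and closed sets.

step 1: expand (0,4) (f=10, h=8) → closed; open now [(0,3) g=3 f=10, (1,4) g=3 f=10, (1,5) g=2 f=10, (1,6) g=1 f=10]
step 2: expand (0,3) (f=10, h=7) → closed; open now [(0,2) g=4 f=12, (1,3) g=4 f=10, (1,4) g=3 f=10, (1,5) g=2 f=10, (1,6) g=1 f=10]
step 3: expand (1,3) (f=10, h=6) → closed; open now [(0,2) g=4 f=12, (1,2) g=5 f=12, (1,4) g=3 f=10, (1,5) g=2 f=10, (1,6) g=1 f=10, (2,3) g=5 f=10]

order=[(0,4) → (0,3) → (1,3)]; open=[(0,2) g=4 f=12, (1,2) g=5 f=12, (1,4) g=3 f=10, (1,5) g=2 f=10, (1,6) g=1 f=10, (2,3) g=5 f=10]; closed=[(0,3), (0,4), (0,5), (0,6), (1,3)]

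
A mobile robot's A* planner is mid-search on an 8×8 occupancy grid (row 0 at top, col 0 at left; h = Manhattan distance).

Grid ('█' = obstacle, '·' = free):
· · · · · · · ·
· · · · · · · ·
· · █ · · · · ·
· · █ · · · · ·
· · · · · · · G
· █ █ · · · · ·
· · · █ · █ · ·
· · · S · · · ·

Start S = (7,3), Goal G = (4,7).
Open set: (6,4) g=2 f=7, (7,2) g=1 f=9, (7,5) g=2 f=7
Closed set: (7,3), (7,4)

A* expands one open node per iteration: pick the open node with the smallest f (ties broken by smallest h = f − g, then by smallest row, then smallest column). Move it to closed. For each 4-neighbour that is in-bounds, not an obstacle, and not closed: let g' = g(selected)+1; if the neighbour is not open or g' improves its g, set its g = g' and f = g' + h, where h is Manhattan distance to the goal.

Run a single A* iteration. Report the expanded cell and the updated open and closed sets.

expanded=(6,4); open=[(5,4) g=3 f=7, (7,2) g=1 f=9, (7,5) g=2 f=7]; closed=[(6,4), (7,3), (7,4)]

step 1: expand (6,4) (f=7, h=5) → closed; open now [(5,4) g=3 f=7, (7,2) g=1 f=9, (7,5) g=2 f=7]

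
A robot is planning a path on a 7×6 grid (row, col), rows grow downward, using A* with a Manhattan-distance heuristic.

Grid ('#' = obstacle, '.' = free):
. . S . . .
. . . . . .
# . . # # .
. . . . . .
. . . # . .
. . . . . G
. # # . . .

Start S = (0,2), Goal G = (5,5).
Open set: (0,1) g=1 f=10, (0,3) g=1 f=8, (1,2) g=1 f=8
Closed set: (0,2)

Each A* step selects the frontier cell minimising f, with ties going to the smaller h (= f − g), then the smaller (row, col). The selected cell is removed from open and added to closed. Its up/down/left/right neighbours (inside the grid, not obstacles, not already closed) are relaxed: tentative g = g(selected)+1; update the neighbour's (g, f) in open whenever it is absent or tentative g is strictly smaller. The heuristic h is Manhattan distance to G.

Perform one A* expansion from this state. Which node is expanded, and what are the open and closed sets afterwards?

expanded=(0,3); open=[(0,1) g=1 f=10, (0,4) g=2 f=8, (1,2) g=1 f=8, (1,3) g=2 f=8]; closed=[(0,2), (0,3)]

step 1: expand (0,3) (f=8, h=7) → closed; open now [(0,1) g=1 f=10, (0,4) g=2 f=8, (1,2) g=1 f=8, (1,3) g=2 f=8]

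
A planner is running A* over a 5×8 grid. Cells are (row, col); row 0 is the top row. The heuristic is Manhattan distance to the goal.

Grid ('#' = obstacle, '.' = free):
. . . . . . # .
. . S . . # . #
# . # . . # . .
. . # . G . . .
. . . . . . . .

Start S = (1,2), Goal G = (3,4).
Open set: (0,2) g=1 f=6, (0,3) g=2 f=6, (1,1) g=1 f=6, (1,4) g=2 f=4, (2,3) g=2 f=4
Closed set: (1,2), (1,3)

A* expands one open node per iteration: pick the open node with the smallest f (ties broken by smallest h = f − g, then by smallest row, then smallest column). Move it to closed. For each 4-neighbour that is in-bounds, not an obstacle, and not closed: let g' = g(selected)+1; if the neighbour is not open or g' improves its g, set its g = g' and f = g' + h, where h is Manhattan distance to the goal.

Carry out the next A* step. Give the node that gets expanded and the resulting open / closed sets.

expanded=(1,4); open=[(0,2) g=1 f=6, (0,3) g=2 f=6, (0,4) g=3 f=6, (1,1) g=1 f=6, (2,3) g=2 f=4, (2,4) g=3 f=4]; closed=[(1,2), (1,3), (1,4)]

step 1: expand (1,4) (f=4, h=2) → closed; open now [(0,2) g=1 f=6, (0,3) g=2 f=6, (0,4) g=3 f=6, (1,1) g=1 f=6, (2,3) g=2 f=4, (2,4) g=3 f=4]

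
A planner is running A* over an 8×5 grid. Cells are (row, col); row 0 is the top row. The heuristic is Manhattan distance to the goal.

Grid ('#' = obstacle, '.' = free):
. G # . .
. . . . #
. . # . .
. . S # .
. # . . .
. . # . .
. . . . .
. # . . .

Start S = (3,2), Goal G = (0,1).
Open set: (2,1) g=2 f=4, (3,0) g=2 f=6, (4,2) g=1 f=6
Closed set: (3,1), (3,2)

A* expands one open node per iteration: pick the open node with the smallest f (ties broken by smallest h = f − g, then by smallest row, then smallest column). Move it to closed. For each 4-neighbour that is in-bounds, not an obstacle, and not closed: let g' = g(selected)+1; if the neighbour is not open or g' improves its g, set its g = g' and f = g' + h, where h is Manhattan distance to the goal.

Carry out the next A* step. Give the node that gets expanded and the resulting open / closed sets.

step 1: expand (2,1) (f=4, h=2) → closed; open now [(1,1) g=3 f=4, (2,0) g=3 f=6, (3,0) g=2 f=6, (4,2) g=1 f=6]

expanded=(2,1); open=[(1,1) g=3 f=4, (2,0) g=3 f=6, (3,0) g=2 f=6, (4,2) g=1 f=6]; closed=[(2,1), (3,1), (3,2)]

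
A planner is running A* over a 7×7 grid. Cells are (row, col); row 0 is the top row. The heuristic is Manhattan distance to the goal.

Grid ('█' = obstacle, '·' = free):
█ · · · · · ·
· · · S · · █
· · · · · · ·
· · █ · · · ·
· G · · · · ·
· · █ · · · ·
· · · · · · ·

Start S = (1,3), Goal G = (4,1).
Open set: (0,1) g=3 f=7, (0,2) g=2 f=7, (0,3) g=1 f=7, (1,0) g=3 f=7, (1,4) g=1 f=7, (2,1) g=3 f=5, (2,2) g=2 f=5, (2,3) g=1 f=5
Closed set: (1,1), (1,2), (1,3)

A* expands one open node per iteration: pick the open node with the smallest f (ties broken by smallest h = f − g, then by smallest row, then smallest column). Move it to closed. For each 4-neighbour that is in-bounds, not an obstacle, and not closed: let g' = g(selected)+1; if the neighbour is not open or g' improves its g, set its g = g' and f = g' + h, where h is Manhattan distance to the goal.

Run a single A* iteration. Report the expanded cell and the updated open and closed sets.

step 1: expand (2,1) (f=5, h=2) → closed; open now [(0,1) g=3 f=7, (0,2) g=2 f=7, (0,3) g=1 f=7, (1,0) g=3 f=7, (1,4) g=1 f=7, (2,0) g=4 f=7, (2,2) g=2 f=5, (2,3) g=1 f=5, (3,1) g=4 f=5]

expanded=(2,1); open=[(0,1) g=3 f=7, (0,2) g=2 f=7, (0,3) g=1 f=7, (1,0) g=3 f=7, (1,4) g=1 f=7, (2,0) g=4 f=7, (2,2) g=2 f=5, (2,3) g=1 f=5, (3,1) g=4 f=5]; closed=[(1,1), (1,2), (1,3), (2,1)]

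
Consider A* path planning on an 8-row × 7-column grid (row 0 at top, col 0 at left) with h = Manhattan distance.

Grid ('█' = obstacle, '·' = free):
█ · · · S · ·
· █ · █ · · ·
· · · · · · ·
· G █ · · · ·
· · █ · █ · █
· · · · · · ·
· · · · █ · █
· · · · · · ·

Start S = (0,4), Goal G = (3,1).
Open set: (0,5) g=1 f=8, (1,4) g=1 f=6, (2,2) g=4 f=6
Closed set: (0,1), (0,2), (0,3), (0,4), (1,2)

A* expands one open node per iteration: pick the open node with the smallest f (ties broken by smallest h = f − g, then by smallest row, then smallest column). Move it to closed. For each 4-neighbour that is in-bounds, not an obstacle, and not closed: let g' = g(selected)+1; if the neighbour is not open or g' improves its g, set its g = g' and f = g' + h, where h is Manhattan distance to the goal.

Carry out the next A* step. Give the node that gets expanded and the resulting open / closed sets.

step 1: expand (2,2) (f=6, h=2) → closed; open now [(0,5) g=1 f=8, (1,4) g=1 f=6, (2,1) g=5 f=6, (2,3) g=5 f=8]

expanded=(2,2); open=[(0,5) g=1 f=8, (1,4) g=1 f=6, (2,1) g=5 f=6, (2,3) g=5 f=8]; closed=[(0,1), (0,2), (0,3), (0,4), (1,2), (2,2)]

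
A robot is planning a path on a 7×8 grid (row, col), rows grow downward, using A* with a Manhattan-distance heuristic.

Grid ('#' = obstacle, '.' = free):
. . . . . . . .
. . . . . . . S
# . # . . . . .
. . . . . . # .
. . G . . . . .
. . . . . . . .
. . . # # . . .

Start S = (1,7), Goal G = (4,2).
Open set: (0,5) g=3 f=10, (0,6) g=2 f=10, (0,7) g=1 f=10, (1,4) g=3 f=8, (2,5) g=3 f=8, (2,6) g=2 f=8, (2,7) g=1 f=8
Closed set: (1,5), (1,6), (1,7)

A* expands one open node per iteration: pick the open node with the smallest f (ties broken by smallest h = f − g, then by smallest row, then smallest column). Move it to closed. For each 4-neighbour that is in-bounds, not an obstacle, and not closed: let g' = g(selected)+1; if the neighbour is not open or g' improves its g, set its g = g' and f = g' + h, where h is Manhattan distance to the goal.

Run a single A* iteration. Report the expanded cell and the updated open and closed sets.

expanded=(1,4); open=[(0,4) g=4 f=10, (0,5) g=3 f=10, (0,6) g=2 f=10, (0,7) g=1 f=10, (1,3) g=4 f=8, (2,4) g=4 f=8, (2,5) g=3 f=8, (2,6) g=2 f=8, (2,7) g=1 f=8]; closed=[(1,4), (1,5), (1,6), (1,7)]

step 1: expand (1,4) (f=8, h=5) → closed; open now [(0,4) g=4 f=10, (0,5) g=3 f=10, (0,6) g=2 f=10, (0,7) g=1 f=10, (1,3) g=4 f=8, (2,4) g=4 f=8, (2,5) g=3 f=8, (2,6) g=2 f=8, (2,7) g=1 f=8]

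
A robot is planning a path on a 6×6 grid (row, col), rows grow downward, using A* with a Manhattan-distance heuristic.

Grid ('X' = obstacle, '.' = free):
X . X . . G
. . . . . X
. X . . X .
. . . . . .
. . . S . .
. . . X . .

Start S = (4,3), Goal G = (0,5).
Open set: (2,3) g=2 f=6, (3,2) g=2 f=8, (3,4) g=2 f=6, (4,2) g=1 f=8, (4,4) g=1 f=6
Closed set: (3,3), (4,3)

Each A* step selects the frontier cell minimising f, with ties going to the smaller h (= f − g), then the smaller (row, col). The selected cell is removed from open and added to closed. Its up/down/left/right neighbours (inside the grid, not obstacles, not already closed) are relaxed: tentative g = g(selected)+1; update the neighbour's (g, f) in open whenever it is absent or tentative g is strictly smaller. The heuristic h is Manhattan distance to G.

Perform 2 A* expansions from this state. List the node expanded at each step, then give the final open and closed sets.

order=[(2,3) → (1,3)]; open=[(0,3) g=4 f=6, (1,2) g=4 f=8, (1,4) g=4 f=6, (2,2) g=3 f=8, (3,2) g=2 f=8, (3,4) g=2 f=6, (4,2) g=1 f=8, (4,4) g=1 f=6]; closed=[(1,3), (2,3), (3,3), (4,3)]

step 1: expand (2,3) (f=6, h=4) → closed; open now [(1,3) g=3 f=6, (2,2) g=3 f=8, (3,2) g=2 f=8, (3,4) g=2 f=6, (4,2) g=1 f=8, (4,4) g=1 f=6]
step 2: expand (1,3) (f=6, h=3) → closed; open now [(0,3) g=4 f=6, (1,2) g=4 f=8, (1,4) g=4 f=6, (2,2) g=3 f=8, (3,2) g=2 f=8, (3,4) g=2 f=6, (4,2) g=1 f=8, (4,4) g=1 f=6]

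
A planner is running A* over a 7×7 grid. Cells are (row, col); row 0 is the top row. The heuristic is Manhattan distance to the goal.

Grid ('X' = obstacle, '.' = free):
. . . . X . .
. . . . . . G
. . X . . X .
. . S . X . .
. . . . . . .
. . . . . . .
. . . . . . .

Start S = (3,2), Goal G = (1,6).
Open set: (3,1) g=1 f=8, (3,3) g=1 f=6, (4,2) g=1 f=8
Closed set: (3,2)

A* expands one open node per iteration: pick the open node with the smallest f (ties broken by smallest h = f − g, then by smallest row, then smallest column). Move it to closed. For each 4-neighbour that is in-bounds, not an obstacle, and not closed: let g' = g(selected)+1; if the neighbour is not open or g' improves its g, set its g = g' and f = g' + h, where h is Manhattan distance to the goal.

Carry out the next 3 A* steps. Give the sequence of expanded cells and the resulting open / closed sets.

order=[(3,3) → (2,3) → (1,3)]; open=[(0,3) g=4 f=8, (1,2) g=4 f=8, (1,4) g=4 f=6, (2,4) g=3 f=6, (3,1) g=1 f=8, (4,2) g=1 f=8, (4,3) g=2 f=8]; closed=[(1,3), (2,3), (3,2), (3,3)]

step 1: expand (3,3) (f=6, h=5) → closed; open now [(2,3) g=2 f=6, (3,1) g=1 f=8, (4,2) g=1 f=8, (4,3) g=2 f=8]
step 2: expand (2,3) (f=6, h=4) → closed; open now [(1,3) g=3 f=6, (2,4) g=3 f=6, (3,1) g=1 f=8, (4,2) g=1 f=8, (4,3) g=2 f=8]
step 3: expand (1,3) (f=6, h=3) → closed; open now [(0,3) g=4 f=8, (1,2) g=4 f=8, (1,4) g=4 f=6, (2,4) g=3 f=6, (3,1) g=1 f=8, (4,2) g=1 f=8, (4,3) g=2 f=8]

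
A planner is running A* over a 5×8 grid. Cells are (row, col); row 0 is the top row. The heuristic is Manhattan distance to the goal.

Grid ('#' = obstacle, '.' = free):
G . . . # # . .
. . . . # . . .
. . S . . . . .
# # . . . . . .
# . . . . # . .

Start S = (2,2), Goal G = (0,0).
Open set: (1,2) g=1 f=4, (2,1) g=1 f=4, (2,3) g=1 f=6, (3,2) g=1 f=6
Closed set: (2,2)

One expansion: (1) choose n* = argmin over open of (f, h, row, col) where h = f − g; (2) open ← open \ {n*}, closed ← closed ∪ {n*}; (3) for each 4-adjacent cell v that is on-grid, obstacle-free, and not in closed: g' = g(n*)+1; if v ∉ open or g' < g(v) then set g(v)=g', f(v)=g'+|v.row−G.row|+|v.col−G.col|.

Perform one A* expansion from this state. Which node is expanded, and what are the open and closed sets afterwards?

step 1: expand (1,2) (f=4, h=3) → closed; open now [(0,2) g=2 f=4, (1,1) g=2 f=4, (1,3) g=2 f=6, (2,1) g=1 f=4, (2,3) g=1 f=6, (3,2) g=1 f=6]

expanded=(1,2); open=[(0,2) g=2 f=4, (1,1) g=2 f=4, (1,3) g=2 f=6, (2,1) g=1 f=4, (2,3) g=1 f=6, (3,2) g=1 f=6]; closed=[(1,2), (2,2)]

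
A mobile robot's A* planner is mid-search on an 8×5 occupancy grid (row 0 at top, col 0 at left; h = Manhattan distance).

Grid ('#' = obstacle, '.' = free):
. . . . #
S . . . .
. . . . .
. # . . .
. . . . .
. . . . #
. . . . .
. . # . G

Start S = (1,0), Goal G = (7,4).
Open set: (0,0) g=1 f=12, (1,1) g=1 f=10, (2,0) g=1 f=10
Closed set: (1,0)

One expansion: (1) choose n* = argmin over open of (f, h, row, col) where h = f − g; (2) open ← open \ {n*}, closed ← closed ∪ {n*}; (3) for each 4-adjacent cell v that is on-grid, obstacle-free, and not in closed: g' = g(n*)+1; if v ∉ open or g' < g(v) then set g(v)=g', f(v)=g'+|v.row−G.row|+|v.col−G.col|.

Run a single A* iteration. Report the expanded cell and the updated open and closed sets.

expanded=(1,1); open=[(0,0) g=1 f=12, (0,1) g=2 f=12, (1,2) g=2 f=10, (2,0) g=1 f=10, (2,1) g=2 f=10]; closed=[(1,0), (1,1)]

step 1: expand (1,1) (f=10, h=9) → closed; open now [(0,0) g=1 f=12, (0,1) g=2 f=12, (1,2) g=2 f=10, (2,0) g=1 f=10, (2,1) g=2 f=10]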